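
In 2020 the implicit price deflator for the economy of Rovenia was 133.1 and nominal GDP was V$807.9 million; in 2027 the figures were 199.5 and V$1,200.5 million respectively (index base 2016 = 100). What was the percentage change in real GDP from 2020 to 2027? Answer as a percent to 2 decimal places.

Deflate each year: 2020 → 807.9/1.331 = 606.99; 2027 → 1200.5/1.995 = 601.75.
So real GDP changed by 601.75/606.99 − 1 = -0.0086, i.e. -0.86%.

-0.86%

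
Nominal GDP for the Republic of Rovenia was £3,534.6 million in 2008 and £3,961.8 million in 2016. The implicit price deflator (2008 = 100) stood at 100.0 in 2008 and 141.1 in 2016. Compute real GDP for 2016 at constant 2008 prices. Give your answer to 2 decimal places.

£2,807.80 million

Real GDP = Nominal / (implicit price deflator/100) = 3961.8 / 1.411 = 2807.80.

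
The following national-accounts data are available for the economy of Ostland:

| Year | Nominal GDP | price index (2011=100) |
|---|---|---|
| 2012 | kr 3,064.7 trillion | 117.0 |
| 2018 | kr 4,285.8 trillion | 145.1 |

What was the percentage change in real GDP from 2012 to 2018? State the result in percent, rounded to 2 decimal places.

Real GDP 2012 = 3064.7 / 1.170 = 2619.40.
Real GDP 2018 = 4285.8 / 1.451 = 2953.69.
Real growth = 2953.69 / 2619.40 − 1 = 0.1276.

12.76%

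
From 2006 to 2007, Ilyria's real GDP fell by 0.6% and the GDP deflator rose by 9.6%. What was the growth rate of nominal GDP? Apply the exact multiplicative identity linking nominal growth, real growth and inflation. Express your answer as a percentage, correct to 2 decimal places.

(1 + g_nom) = (1 + g_real)(1 + π) = 0.9940 × 1.0960 = 1.08942.

8.94%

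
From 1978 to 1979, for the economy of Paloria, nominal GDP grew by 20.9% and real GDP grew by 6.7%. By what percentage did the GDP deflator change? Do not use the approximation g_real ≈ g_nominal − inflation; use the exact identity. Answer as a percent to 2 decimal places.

(1 + g_nom) = (1 + g_real)(1 + π), so π = 1.2090 / 1.0670 − 1 = 0.13308.

13.31%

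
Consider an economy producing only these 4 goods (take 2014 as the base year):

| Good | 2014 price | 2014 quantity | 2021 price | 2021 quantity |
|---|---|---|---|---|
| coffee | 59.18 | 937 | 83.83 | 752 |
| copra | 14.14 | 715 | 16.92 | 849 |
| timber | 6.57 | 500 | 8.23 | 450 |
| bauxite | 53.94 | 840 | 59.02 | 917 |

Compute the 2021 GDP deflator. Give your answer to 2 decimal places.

Nominal GDP 2021 = 83.83·752 + 16.92·849 + 8.23·450 + 59.02·917 = 135230.08.
Real GDP 2021 (at 2014 prices) = 59.18·752 + 14.14·849 + 6.57·450 + 53.94·917 = 108927.70.
Deflator = Nominal/Real × 100 = 135230.08/108927.70 × 100 = 124.147.

124.15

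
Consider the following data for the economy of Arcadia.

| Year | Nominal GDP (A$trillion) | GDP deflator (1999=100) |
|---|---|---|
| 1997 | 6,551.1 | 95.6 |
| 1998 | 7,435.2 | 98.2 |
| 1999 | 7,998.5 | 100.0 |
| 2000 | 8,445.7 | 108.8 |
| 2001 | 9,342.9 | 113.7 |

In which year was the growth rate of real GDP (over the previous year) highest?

1998: real = 7435.2/0.982 = 7571.49; growth vs 1997 (6852.62) = 10.49%.
1999: real = 7998.5/1.000 = 7998.50; growth vs 1998 (7571.49) = 5.64%.
2000: real = 8445.7/1.088 = 7762.59; growth vs 1999 (7998.50) = -2.95%.
2001: real = 9342.9/1.137 = 8217.15; growth vs 2000 (7762.59) = 5.86%.

1998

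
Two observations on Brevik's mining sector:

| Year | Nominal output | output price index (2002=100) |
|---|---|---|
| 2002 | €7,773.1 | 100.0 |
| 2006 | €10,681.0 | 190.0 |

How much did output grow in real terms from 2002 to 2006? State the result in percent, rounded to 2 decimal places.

Real output 2002 = 7773.1 / 1.000 = 7773.10.
Real output 2006 = 10681.0 / 1.900 = 5621.58.
Real growth = 5621.58 / 7773.10 − 1 = -0.2768.

-27.68%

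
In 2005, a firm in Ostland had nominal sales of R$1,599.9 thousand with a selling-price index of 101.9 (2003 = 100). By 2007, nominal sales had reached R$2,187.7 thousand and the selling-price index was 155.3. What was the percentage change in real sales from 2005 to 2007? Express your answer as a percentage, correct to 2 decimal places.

-10.28%

Deflate each year: 2005 → 1599.9/1.019 = 1570.07; 2007 → 2187.7/1.553 = 1408.69.
So real sales changed by 1408.69/1570.07 − 1 = -0.1028, i.e. -10.28%.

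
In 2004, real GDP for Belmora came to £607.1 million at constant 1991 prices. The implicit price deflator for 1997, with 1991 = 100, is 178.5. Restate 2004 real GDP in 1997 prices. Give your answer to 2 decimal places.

£1,083.67 million

Real GDP in 1997 prices = Real GDP in 1991 prices × (P_1997/P_1991) = 607.1 × 1.785 = 1083.67.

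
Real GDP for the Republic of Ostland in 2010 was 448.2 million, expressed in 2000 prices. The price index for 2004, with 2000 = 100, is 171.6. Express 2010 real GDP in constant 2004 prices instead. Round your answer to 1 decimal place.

Real GDP in 2004 prices = Real GDP in 2000 prices × (P_2004/P_2000) = 448.2 × 1.716 = 769.11.

769.1 million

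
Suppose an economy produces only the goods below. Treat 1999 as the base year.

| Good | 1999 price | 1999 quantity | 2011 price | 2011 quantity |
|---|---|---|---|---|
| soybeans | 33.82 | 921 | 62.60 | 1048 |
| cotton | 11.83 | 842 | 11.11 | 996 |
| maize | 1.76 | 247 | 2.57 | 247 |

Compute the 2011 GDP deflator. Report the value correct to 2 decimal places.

Nominal GDP 2011 = 62.60·1048 + 11.11·996 + 2.57·247 = 77305.15.
Real GDP 2011 (at 1999 prices) = 33.82·1048 + 11.83·996 + 1.76·247 = 47660.76.
Deflator = Nominal/Real × 100 = 77305.15/47660.76 × 100 = 162.199.

162.20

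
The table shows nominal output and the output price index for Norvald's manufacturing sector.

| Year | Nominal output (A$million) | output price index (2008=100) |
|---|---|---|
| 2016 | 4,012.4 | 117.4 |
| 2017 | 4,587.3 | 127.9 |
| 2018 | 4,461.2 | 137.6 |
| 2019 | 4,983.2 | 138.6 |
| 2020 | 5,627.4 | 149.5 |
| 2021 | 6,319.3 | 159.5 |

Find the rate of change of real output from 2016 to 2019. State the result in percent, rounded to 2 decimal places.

Real output 2016 = 4012.4/1.174 = 3417.72.
Real output 2019 = 4983.2/1.386 = 3595.38.
Change = 3595.38/3417.72 − 1 = 0.0520.

5.20%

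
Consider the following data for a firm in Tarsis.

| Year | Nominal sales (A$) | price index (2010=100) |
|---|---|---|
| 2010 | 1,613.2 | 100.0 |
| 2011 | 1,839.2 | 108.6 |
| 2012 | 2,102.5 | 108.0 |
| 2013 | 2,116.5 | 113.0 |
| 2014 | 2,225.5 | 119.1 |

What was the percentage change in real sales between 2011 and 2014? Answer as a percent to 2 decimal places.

Real sales 2011 = 1839.2/1.086 = 1693.55.
Real sales 2014 = 2225.5/1.191 = 1868.60.
Change = 1868.60/1693.55 − 1 = 0.1034.

10.34%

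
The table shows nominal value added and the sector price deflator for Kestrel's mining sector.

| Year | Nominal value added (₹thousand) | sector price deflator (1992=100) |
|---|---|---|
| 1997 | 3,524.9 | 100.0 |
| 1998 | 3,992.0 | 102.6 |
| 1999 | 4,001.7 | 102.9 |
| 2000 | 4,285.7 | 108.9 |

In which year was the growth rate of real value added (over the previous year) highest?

1998

1998: real = 3992.0/1.026 = 3890.84; growth vs 1997 (3524.90) = 10.38%.
1999: real = 4001.7/1.029 = 3888.92; growth vs 1998 (3890.84) = -0.05%.
2000: real = 4285.7/1.089 = 3935.45; growth vs 1999 (3888.92) = 1.20%.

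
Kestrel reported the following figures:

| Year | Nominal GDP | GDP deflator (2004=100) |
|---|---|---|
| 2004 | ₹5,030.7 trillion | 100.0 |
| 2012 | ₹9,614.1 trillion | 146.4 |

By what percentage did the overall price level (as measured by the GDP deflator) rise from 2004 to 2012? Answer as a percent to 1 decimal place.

46.4%

Price-level change = 146.4 / 100.0 − 1 = 0.4640.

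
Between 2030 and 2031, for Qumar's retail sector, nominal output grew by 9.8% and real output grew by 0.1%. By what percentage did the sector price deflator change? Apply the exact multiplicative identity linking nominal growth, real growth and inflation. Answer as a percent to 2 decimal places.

9.69%

(1 + g_nom) = (1 + g_real)(1 + π), so π = 1.0980 / 1.0010 − 1 = 0.09690.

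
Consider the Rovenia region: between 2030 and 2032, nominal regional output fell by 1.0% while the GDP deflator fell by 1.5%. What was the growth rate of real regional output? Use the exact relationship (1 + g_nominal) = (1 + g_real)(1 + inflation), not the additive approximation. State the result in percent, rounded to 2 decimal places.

0.51%

(1 + g_nom) = (1 + g_real)(1 + π), so g_real = 0.9900 / 0.9850 − 1 = 0.00508.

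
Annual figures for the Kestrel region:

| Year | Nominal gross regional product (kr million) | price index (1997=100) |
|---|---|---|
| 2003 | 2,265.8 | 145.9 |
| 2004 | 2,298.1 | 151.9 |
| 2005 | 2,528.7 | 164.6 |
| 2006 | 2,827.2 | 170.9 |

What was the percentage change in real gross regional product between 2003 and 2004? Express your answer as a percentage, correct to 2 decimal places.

-2.58%

Real gross regional product 2003 = 2265.8/1.459 = 1552.98.
Real gross regional product 2004 = 2298.1/1.519 = 1512.90.
Change = 1512.90/1552.98 − 1 = -0.0258.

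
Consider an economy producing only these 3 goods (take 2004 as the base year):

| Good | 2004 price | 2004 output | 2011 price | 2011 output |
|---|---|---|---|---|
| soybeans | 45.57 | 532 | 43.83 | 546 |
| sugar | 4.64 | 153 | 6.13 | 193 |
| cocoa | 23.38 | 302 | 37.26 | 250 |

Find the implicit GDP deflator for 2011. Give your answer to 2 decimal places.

Nominal GDP 2011 = 43.83·546 + 6.13·193 + 37.26·250 = 34429.27.
Real GDP 2011 (at 2004 prices) = 45.57·546 + 4.64·193 + 23.38·250 = 31621.74.
Deflator = Nominal/Real × 100 = 34429.27/31621.74 × 100 = 108.878.

108.88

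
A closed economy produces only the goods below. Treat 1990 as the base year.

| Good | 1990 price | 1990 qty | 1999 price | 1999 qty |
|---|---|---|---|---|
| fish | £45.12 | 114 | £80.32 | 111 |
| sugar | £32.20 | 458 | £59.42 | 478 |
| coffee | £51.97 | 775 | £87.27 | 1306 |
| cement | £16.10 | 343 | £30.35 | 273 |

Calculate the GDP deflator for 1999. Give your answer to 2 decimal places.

Nominal GDP 1999 = 80.32·111 + 59.42·478 + 87.27·1306 + 30.35·273 = 159578.45.
Real GDP 1999 (at 1990 prices) = 45.12·111 + 32.20·478 + 51.97·1306 + 16.10·273 = 92668.04.
Deflator = Nominal/Real × 100 = 159578.45/92668.04 × 100 = 172.204.

172.20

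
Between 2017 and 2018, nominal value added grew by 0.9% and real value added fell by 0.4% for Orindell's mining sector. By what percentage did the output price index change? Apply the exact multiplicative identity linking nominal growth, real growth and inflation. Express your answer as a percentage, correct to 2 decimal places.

1.31%

(1 + g_nom) = (1 + g_real)(1 + π), so π = 1.0090 / 0.9960 − 1 = 0.01305.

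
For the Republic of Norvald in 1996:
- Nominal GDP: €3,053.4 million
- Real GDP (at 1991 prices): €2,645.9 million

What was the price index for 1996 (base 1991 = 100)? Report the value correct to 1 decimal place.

price index = (Nominal / Real) × 100 = 3053.4 / 2645.9 × 100 = 115.40.

115.4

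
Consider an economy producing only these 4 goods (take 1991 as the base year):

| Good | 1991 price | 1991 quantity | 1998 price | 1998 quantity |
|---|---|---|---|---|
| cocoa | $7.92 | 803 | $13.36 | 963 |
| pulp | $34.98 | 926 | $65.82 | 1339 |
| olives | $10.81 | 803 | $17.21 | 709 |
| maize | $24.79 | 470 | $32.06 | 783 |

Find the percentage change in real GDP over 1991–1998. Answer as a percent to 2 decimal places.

38.01%

Real GDP 1991 = Nominal GDP 1991 = 7.92·803 + 34.98·926 + 10.81·803 + 24.79·470 = 59082.97.
Real GDP 1998 (at 1991 prices) = 7.92·963 + 34.98·1339 + 10.81·709 + 24.79·783 = 81540.04.
Real growth = 81540.04/59082.97 − 1 = 0.3801.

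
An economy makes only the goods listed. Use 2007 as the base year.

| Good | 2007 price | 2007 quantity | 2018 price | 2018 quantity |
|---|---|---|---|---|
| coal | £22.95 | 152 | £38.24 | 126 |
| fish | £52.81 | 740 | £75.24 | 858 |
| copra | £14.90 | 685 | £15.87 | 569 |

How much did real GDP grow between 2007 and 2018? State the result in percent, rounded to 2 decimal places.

Real GDP 2007 = Nominal GDP 2007 = 22.95·152 + 52.81·740 + 14.90·685 = 52774.30.
Real GDP 2018 (at 2007 prices) = 22.95·126 + 52.81·858 + 14.90·569 = 56680.78.
Real growth = 56680.78/52774.30 − 1 = 0.0740.

7.40%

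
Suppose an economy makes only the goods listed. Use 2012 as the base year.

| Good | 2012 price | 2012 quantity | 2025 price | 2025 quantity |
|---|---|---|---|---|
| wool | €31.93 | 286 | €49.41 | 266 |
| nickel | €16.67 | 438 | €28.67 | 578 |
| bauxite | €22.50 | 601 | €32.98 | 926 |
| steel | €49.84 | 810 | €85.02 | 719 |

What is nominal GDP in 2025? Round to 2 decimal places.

Nominal GDP 2025 = Σ (p_2025 × q_2025) = 49.41·266 + 28.67·578 + 32.98·926 + 85.02·719 = 121383.18.

€121383.18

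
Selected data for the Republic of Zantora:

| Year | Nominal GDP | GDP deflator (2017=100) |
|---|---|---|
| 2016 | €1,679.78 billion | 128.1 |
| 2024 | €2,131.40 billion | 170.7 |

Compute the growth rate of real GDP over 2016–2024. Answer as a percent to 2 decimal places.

-4.78%

Deflate each year: 2016 → 1679.78/1.281 = 1311.30; 2024 → 2131.40/1.707 = 1248.62.
So real GDP changed by 1248.62/1311.30 − 1 = -0.0478, i.e. -4.78%.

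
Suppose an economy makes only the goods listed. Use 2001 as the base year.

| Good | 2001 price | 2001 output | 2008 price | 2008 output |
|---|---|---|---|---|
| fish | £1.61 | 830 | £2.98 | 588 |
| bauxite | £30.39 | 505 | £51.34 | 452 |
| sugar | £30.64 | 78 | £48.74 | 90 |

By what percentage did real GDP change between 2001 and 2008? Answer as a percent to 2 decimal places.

Real GDP 2001 = Nominal GDP 2001 = 1.61·830 + 30.39·505 + 30.64·78 = 19073.17.
Real GDP 2008 (at 2001 prices) = 1.61·588 + 30.39·452 + 30.64·90 = 17440.56.
Real growth = 17440.56/19073.17 − 1 = -0.0856.

-8.56%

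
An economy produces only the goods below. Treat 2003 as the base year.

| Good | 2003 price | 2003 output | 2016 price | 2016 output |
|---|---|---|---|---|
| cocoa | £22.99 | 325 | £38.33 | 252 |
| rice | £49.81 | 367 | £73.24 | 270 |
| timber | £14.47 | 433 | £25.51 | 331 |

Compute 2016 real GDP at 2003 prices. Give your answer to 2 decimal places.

£24031.75

Real GDP 2016 = Σ (p_2003 × q_2016) = 22.99·252 + 49.81·270 + 14.47·331 = 24031.75.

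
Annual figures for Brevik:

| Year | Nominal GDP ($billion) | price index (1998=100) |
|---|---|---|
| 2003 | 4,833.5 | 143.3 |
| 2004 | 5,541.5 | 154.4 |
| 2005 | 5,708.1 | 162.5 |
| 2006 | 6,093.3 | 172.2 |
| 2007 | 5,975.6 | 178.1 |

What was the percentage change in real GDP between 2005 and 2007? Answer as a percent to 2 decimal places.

Real GDP 2005 = 5708.1/1.625 = 3512.68.
Real GDP 2007 = 5975.6/1.781 = 3355.19.
Change = 3355.19/3512.68 − 1 = -0.0448.

-4.48%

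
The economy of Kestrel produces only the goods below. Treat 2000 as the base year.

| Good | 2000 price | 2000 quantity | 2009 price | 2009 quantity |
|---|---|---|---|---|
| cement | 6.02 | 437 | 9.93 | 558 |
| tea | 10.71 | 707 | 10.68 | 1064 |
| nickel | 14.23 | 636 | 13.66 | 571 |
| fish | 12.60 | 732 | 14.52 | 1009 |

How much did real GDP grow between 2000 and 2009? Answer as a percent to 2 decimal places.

Real GDP 2000 = Nominal GDP 2000 = 6.02·437 + 10.71·707 + 14.23·636 + 12.60·732 = 28476.19.
Real GDP 2009 (at 2000 prices) = 6.02·558 + 10.71·1064 + 14.23·571 + 12.60·1009 = 35593.33.
Real growth = 35593.33/28476.19 − 1 = 0.2499.

24.99%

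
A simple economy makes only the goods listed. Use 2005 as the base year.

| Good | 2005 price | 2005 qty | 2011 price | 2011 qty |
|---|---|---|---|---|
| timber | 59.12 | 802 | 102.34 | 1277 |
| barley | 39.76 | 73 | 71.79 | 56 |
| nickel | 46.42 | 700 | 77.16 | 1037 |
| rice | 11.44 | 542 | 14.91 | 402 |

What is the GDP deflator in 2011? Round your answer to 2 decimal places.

169.18

Nominal GDP 2011 = 102.34·1277 + 71.79·56 + 77.16·1037 + 14.91·402 = 220717.16.
Real GDP 2011 (at 2005 prices) = 59.12·1277 + 39.76·56 + 46.42·1037 + 11.44·402 = 130459.22.
Deflator = Nominal/Real × 100 = 220717.16/130459.22 × 100 = 169.185.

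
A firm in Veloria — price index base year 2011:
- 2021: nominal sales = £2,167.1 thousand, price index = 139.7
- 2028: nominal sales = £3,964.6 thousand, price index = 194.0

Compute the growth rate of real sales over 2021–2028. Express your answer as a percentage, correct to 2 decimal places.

Deflate each year: 2021 → 2167.1/1.397 = 1551.25; 2028 → 3964.6/1.940 = 2043.61.
So real sales changed by 2043.61/1551.25 − 1 = 0.3174, i.e. 31.74%.

31.74%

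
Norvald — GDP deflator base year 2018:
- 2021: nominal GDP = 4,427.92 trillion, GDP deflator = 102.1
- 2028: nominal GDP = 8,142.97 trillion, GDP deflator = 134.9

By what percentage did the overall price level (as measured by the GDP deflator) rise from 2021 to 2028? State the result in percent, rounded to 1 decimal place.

Price-level change = 134.9 / 102.1 − 1 = 0.3213.

32.1%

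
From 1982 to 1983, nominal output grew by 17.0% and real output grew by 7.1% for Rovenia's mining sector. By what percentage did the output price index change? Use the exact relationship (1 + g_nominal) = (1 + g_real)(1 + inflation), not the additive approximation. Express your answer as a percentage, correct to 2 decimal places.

(1 + g_nom) = (1 + g_real)(1 + π), so π = 1.1700 / 1.0710 − 1 = 0.09244.

9.24%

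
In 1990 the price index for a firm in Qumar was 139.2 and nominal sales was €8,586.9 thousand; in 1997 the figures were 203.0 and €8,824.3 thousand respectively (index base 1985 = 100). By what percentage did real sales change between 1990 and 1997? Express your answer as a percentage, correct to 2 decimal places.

Deflate each year: 1990 → 8586.9/1.392 = 6168.75; 1997 → 8824.3/2.030 = 4346.95.
So real sales changed by 4346.95/6168.75 − 1 = -0.2953, i.e. -29.53%.

-29.53%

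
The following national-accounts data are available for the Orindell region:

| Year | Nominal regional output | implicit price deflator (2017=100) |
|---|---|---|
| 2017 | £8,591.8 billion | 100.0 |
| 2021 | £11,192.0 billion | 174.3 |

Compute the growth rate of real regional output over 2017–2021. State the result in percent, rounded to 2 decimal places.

-25.26%

Deflate each year: 2017 → 8591.8/1.000 = 8591.80; 2021 → 11192.0/1.743 = 6421.11.
So real regional output changed by 6421.11/8591.80 − 1 = -0.2526, i.e. -25.26%.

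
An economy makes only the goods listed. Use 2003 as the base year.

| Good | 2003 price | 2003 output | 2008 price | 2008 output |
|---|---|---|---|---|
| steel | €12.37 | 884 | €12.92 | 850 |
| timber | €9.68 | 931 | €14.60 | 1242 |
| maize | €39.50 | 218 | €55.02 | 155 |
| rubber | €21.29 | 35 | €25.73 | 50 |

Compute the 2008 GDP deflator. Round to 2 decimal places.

Nominal GDP 2008 = 12.92·850 + 14.60·1242 + 55.02·155 + 25.73·50 = 38929.80.
Real GDP 2008 (at 2003 prices) = 12.37·850 + 9.68·1242 + 39.50·155 + 21.29·50 = 29724.06.
Deflator = Nominal/Real × 100 = 38929.80/29724.06 × 100 = 130.971.

130.97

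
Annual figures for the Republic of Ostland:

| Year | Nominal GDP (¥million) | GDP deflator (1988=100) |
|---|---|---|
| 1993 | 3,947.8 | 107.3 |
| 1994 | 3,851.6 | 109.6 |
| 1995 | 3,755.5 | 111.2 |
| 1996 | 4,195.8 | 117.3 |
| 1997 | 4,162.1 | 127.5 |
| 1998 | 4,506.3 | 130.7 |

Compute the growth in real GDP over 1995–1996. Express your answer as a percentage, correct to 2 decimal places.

5.91%

Real GDP 1995 = 3755.5/1.112 = 3377.25.
Real GDP 1996 = 4195.8/1.173 = 3576.98.
Change = 3576.98/3377.25 − 1 = 0.0591.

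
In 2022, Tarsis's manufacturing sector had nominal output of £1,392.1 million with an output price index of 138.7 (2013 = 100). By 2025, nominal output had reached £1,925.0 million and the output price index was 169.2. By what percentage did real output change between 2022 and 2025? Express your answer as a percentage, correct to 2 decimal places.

13.35%

Real output 2022 = 1392.1 / 1.387 = 1003.68.
Real output 2025 = 1925.0 / 1.692 = 1137.71.
Real growth = 1137.71 / 1003.68 − 1 = 0.1335.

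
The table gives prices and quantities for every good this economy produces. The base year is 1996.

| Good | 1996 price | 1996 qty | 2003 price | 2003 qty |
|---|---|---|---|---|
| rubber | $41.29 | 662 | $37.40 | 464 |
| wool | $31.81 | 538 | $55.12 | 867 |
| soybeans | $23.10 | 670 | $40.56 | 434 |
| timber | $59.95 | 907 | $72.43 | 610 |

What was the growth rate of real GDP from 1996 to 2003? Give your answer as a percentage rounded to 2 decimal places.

-18.34%

Real GDP 1996 = Nominal GDP 1996 = 41.29·662 + 31.81·538 + 23.10·670 + 59.95·907 = 114299.41.
Real GDP 2003 (at 1996 prices) = 41.29·464 + 31.81·867 + 23.10·434 + 59.95·610 = 93332.73.
Real growth = 93332.73/114299.41 − 1 = -0.1834.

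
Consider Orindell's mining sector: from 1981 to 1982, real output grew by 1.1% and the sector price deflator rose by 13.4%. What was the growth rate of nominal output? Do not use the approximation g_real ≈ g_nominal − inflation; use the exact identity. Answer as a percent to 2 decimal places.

14.65%

(1 + g_nom) = (1 + g_real)(1 + π) = 1.0110 × 1.1340 = 1.14647.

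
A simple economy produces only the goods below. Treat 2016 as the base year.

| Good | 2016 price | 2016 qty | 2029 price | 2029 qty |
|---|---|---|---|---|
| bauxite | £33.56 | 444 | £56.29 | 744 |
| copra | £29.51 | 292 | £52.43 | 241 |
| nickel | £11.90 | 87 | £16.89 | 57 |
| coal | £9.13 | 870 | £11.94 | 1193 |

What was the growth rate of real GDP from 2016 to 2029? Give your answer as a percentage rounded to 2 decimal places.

34.33%

Real GDP 2016 = Nominal GDP 2016 = 33.56·444 + 29.51·292 + 11.90·87 + 9.13·870 = 32495.96.
Real GDP 2029 (at 2016 prices) = 33.56·744 + 29.51·241 + 11.90·57 + 9.13·1193 = 43650.94.
Real growth = 43650.94/32495.96 − 1 = 0.3433.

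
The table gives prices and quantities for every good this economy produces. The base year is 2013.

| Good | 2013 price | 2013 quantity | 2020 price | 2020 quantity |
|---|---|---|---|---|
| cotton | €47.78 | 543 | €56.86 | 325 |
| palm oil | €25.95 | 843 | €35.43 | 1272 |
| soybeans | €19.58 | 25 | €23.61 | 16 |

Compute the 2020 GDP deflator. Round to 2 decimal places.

130.86

Nominal GDP 2020 = 56.86·325 + 35.43·1272 + 23.61·16 = 63924.22.
Real GDP 2020 (at 2013 prices) = 47.78·325 + 25.95·1272 + 19.58·16 = 48850.18.
Deflator = Nominal/Real × 100 = 63924.22/48850.18 × 100 = 130.858.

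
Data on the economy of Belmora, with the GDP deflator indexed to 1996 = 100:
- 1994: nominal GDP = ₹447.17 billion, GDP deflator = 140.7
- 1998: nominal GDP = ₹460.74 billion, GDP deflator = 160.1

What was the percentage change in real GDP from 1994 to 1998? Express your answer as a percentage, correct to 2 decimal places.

-9.45%

Real GDP 1994 = 447.17 / 1.407 = 317.82.
Real GDP 1998 = 460.74 / 1.601 = 287.78.
Real growth = 287.78 / 317.82 − 1 = -0.0945.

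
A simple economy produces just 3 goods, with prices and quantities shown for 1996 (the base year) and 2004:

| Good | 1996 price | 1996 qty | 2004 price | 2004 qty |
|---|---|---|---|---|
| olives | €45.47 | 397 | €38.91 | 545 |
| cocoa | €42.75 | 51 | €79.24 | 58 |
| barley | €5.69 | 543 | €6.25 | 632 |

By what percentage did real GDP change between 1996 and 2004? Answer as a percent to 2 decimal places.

32.31%

Real GDP 1996 = Nominal GDP 1996 = 45.47·397 + 42.75·51 + 5.69·543 = 23321.51.
Real GDP 2004 (at 1996 prices) = 45.47·545 + 42.75·58 + 5.69·632 = 30856.73.
Real growth = 30856.73/23321.51 − 1 = 0.3231.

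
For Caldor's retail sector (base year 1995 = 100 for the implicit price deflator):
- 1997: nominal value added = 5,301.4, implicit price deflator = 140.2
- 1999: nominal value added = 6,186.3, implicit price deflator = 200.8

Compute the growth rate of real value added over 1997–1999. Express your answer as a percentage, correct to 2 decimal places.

Deflate each year: 1997 → 5301.4/1.402 = 3781.31; 1999 → 6186.3/2.008 = 3080.83.
So real value added changed by 3080.83/3781.31 − 1 = -0.1852, i.e. -18.52%.

-18.52%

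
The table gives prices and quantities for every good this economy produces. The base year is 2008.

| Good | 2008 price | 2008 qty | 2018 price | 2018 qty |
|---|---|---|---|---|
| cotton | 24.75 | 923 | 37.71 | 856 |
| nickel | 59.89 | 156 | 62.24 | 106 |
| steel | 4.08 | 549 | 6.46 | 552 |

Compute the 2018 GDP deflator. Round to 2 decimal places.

142.49

Nominal GDP 2018 = 37.71·856 + 62.24·106 + 6.46·552 = 42443.12.
Real GDP 2018 (at 2008 prices) = 24.75·856 + 59.89·106 + 4.08·552 = 29786.50.
Deflator = Nominal/Real × 100 = 42443.12/29786.50 × 100 = 142.491.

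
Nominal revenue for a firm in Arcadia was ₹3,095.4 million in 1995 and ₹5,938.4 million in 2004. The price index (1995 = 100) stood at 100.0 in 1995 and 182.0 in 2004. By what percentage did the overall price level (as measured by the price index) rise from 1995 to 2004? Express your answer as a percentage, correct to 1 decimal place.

Price-level change = 182.0 / 100.0 − 1 = 0.8200.

82.0%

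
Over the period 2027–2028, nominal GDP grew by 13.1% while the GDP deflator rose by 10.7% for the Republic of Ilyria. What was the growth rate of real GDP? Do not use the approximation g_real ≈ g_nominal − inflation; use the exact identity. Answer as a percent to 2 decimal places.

2.17%

(1 + g_nom) = (1 + g_real)(1 + π), so g_real = 1.1310 / 1.1070 − 1 = 0.02168.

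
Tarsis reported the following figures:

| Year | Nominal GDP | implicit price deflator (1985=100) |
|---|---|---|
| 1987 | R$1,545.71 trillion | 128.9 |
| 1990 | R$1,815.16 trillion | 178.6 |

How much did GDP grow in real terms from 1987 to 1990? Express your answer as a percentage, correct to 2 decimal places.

Real GDP 1987 = 1545.71 / 1.289 = 1199.15.
Real GDP 1990 = 1815.16 / 1.786 = 1016.33.
Real growth = 1016.33 / 1199.15 − 1 = -0.1525.

-15.25%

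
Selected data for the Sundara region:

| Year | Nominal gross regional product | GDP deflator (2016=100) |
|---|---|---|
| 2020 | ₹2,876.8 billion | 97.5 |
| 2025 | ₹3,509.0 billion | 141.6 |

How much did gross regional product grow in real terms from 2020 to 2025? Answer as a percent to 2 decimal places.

-16.01%

Real gross regional product 2020 = 2876.8 / 0.975 = 2950.56.
Real gross regional product 2025 = 3509.0 / 1.416 = 2478.11.
Real growth = 2478.11 / 2950.56 − 1 = -0.1601.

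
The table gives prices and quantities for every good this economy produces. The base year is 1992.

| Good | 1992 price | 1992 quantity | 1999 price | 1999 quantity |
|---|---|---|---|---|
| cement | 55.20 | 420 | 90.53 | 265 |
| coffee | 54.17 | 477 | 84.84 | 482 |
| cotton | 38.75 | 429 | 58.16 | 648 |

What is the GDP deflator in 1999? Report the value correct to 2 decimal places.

155.77

Nominal GDP 1999 = 90.53·265 + 84.84·482 + 58.16·648 = 102571.01.
Real GDP 1999 (at 1992 prices) = 55.20·265 + 54.17·482 + 38.75·648 = 65847.94.
Deflator = Nominal/Real × 100 = 102571.01/65847.94 × 100 = 155.770.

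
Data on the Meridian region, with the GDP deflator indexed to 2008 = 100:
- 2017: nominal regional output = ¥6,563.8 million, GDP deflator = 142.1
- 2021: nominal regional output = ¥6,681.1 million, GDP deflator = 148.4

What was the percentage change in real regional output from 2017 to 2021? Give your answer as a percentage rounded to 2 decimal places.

Real regional output 2017 = 6563.8 / 1.421 = 4619.14.
Real regional output 2021 = 6681.1 / 1.484 = 4502.09.
Real growth = 4502.09 / 4619.14 − 1 = -0.0253.

-2.53%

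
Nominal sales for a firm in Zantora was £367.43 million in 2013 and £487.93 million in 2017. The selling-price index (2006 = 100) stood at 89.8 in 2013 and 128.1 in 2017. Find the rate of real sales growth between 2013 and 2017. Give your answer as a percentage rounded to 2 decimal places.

-6.91%

Deflate each year: 2013 → 367.43/0.898 = 409.16; 2017 → 487.93/1.281 = 380.90.
So real sales changed by 380.90/409.16 − 1 = -0.0691, i.e. -6.91%.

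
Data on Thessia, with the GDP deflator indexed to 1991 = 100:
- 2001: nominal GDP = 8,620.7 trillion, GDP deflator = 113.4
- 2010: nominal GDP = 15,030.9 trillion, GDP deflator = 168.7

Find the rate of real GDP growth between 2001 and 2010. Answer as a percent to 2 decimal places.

17.20%

Deflate each year: 2001 → 8620.7/1.134 = 7602.03; 2010 → 15030.9/1.687 = 8909.84.
So real GDP changed by 8909.84/7602.03 − 1 = 0.1720, i.e. 17.20%.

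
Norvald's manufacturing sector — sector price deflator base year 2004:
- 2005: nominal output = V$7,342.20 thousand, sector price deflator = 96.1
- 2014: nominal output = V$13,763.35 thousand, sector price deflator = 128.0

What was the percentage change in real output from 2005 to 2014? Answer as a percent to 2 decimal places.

40.74%

Real output 2005 = 7342.20 / 0.961 = 7640.17.
Real output 2014 = 13763.35 / 1.280 = 10752.62.
Real growth = 10752.62 / 7640.17 − 1 = 0.4074.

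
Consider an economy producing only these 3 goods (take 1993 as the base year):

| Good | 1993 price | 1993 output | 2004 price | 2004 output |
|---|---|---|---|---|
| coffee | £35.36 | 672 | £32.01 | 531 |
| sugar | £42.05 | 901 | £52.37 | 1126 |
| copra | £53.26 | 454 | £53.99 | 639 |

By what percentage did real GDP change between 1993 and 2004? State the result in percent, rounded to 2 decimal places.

Real GDP 1993 = Nominal GDP 1993 = 35.36·672 + 42.05·901 + 53.26·454 = 85829.01.
Real GDP 2004 (at 1993 prices) = 35.36·531 + 42.05·1126 + 53.26·639 = 100157.60.
Real growth = 100157.60/85829.01 − 1 = 0.1669.

16.69%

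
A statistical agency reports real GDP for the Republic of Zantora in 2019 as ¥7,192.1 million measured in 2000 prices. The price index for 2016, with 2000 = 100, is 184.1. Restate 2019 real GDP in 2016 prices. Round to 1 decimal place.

Real GDP in 2016 prices = Real GDP in 2000 prices × (P_2016/P_2000) = 7192.1 × 1.841 = 13240.66.

¥13,240.7 million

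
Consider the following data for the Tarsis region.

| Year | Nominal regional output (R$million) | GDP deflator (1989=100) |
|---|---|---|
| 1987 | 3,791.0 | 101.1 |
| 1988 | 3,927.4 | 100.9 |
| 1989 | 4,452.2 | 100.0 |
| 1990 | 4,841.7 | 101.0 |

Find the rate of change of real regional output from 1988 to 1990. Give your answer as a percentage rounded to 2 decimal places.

23.16%

Real regional output 1988 = 3927.4/1.009 = 3892.37.
Real regional output 1990 = 4841.7/1.010 = 4793.76.
Change = 4793.76/3892.37 − 1 = 0.2316.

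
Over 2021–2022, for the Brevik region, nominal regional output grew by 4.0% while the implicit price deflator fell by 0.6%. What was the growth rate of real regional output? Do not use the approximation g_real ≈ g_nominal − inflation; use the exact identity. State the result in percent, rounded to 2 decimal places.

(1 + g_nom) = (1 + g_real)(1 + π), so g_real = 1.0400 / 0.9940 − 1 = 0.04628.

4.63%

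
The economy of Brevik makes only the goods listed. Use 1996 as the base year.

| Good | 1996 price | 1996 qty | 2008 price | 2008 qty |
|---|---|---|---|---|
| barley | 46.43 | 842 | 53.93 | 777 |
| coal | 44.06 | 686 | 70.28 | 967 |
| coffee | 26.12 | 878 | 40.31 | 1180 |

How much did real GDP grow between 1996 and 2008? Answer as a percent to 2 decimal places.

18.70%

Real GDP 1996 = Nominal GDP 1996 = 46.43·842 + 44.06·686 + 26.12·878 = 92252.58.
Real GDP 2008 (at 1996 prices) = 46.43·777 + 44.06·967 + 26.12·1180 = 109503.73.
Real growth = 109503.73/92252.58 − 1 = 0.1870.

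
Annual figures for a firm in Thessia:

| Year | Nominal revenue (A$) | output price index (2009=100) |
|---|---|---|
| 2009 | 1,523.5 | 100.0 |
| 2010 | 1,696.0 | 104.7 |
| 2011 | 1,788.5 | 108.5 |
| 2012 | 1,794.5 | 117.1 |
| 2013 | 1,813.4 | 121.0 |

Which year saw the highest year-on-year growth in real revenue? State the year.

2010

2010: real = 1696.0/1.047 = 1619.87; growth vs 2009 (1523.50) = 6.33%.
2011: real = 1788.5/1.085 = 1648.39; growth vs 2010 (1619.87) = 1.76%.
2012: real = 1794.5/1.171 = 1532.45; growth vs 2011 (1648.39) = -7.03%.
2013: real = 1813.4/1.210 = 1498.68; growth vs 2012 (1532.45) = -2.20%.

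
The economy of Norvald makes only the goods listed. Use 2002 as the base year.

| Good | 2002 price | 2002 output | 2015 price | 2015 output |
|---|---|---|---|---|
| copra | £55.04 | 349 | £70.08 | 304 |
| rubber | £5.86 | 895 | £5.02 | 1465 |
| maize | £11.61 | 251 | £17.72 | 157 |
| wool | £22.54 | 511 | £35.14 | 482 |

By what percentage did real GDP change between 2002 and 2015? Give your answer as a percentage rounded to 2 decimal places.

-2.27%

Real GDP 2002 = Nominal GDP 2002 = 55.04·349 + 5.86·895 + 11.61·251 + 22.54·511 = 38885.71.
Real GDP 2015 (at 2002 prices) = 55.04·304 + 5.86·1465 + 11.61·157 + 22.54·482 = 38004.11.
Real growth = 38004.11/38885.71 − 1 = -0.0227.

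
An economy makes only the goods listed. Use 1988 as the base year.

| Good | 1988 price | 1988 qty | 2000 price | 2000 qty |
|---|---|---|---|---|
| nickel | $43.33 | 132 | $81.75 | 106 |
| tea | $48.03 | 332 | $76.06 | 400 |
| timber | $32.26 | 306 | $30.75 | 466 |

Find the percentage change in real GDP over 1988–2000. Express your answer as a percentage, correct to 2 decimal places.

23.15%

Real GDP 1988 = Nominal GDP 1988 = 43.33·132 + 48.03·332 + 32.26·306 = 31537.08.
Real GDP 2000 (at 1988 prices) = 43.33·106 + 48.03·400 + 32.26·466 = 38838.14.
Real growth = 38838.14/31537.08 − 1 = 0.2315.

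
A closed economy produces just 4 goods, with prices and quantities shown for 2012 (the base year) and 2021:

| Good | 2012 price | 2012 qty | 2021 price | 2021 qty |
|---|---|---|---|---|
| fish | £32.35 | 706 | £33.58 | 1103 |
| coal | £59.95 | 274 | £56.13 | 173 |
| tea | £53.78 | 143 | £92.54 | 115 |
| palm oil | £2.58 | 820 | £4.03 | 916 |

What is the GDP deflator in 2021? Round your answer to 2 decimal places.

111.87

Nominal GDP 2021 = 33.58·1103 + 56.13·173 + 92.54·115 + 4.03·916 = 61082.81.
Real GDP 2021 (at 2012 prices) = 32.35·1103 + 59.95·173 + 53.78·115 + 2.58·916 = 54601.38.
Deflator = Nominal/Real × 100 = 61082.81/54601.38 × 100 = 111.870.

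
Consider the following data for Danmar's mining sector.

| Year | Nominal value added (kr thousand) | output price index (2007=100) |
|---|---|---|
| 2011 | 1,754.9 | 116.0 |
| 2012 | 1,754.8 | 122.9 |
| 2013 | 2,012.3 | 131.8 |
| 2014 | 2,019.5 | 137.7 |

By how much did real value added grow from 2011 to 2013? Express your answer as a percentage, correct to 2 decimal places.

0.92%

Real value added 2011 = 1754.9/1.160 = 1512.84.
Real value added 2013 = 2012.3/1.318 = 1526.78.
Change = 1526.78/1512.84 − 1 = 0.0092.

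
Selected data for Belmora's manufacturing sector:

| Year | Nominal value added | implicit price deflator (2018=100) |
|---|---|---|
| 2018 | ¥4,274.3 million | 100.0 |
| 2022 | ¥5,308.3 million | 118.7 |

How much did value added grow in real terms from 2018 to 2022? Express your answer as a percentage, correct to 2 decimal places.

Deflate each year: 2018 → 4274.3/1.000 = 4274.30; 2022 → 5308.3/1.187 = 4472.03.
So real value added changed by 4472.03/4274.30 − 1 = 0.0463, i.e. 4.63%.

4.63%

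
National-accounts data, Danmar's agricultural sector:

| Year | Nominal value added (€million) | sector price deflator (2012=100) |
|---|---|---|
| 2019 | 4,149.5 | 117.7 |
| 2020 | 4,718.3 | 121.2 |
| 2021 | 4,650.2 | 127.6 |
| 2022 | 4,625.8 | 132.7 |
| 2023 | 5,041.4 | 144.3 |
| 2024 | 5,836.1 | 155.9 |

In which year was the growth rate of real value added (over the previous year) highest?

2020: real = 4718.3/1.212 = 3892.99; growth vs 2019 (3525.49) = 10.42%.
2021: real = 4650.2/1.276 = 3644.36; growth vs 2020 (3892.99) = -6.39%.
2022: real = 4625.8/1.327 = 3485.91; growth vs 2021 (3644.36) = -4.35%.
2023: real = 5041.4/1.443 = 3493.69; growth vs 2022 (3485.91) = 0.22%.
2024: real = 5836.1/1.559 = 3743.49; growth vs 2023 (3493.69) = 7.15%.

2020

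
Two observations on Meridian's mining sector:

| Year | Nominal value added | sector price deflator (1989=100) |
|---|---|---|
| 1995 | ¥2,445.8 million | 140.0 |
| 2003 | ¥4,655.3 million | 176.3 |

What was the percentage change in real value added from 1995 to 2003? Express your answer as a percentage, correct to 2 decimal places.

Deflate each year: 1995 → 2445.8/1.400 = 1747.00; 2003 → 4655.3/1.763 = 2640.56.
So real value added changed by 2640.56/1747.00 − 1 = 0.5115, i.e. 51.15%.

51.15%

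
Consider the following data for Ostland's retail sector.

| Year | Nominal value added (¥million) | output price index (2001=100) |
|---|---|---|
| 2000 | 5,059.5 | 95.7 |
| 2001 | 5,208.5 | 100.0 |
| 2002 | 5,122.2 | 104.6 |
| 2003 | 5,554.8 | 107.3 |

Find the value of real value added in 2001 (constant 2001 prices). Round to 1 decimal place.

¥5,208.5 million

Real value added 2001 = 5208.5 / 1.000 = 5208.50.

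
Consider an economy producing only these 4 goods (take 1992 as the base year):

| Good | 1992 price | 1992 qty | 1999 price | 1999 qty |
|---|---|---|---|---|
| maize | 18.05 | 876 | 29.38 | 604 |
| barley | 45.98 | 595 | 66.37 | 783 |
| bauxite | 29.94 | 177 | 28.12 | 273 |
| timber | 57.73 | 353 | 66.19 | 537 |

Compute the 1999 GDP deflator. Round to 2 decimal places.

Nominal GDP 1999 = 29.38·604 + 66.37·783 + 28.12·273 + 66.19·537 = 112934.02.
Real GDP 1999 (at 1992 prices) = 18.05·604 + 45.98·783 + 29.94·273 + 57.73·537 = 86079.17.
Deflator = Nominal/Real × 100 = 112934.02/86079.17 × 100 = 131.198.

131.20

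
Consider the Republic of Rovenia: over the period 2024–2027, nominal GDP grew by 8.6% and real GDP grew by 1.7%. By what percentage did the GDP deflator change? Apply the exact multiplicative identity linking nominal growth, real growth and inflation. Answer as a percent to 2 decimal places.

(1 + g_nom) = (1 + g_real)(1 + π), so π = 1.0860 / 1.0170 − 1 = 0.06785.

6.78%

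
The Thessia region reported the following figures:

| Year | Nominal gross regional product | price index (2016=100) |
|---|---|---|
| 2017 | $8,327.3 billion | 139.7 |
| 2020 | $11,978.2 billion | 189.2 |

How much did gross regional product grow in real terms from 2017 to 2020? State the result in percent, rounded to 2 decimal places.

Real gross regional product 2017 = 8327.3 / 1.397 = 5960.84.
Real gross regional product 2020 = 11978.2 / 1.892 = 6330.97.
Real growth = 6330.97 / 5960.84 − 1 = 0.0621.

6.21%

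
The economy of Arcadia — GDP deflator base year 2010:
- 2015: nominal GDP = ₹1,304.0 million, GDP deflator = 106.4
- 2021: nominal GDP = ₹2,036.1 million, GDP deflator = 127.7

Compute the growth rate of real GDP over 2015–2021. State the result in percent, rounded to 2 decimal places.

30.10%

Deflate each year: 2015 → 1304.0/1.064 = 1225.56; 2021 → 2036.1/1.277 = 1594.44.
So real GDP changed by 1594.44/1225.56 − 1 = 0.3010, i.e. 30.10%.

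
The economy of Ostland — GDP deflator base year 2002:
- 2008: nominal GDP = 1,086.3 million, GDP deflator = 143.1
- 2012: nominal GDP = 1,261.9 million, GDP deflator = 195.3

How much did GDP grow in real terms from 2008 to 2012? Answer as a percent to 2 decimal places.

-14.88%

Real GDP 2008 = 1086.3 / 1.431 = 759.12.
Real GDP 2012 = 1261.9 / 1.953 = 646.13.
Real growth = 646.13 / 759.12 − 1 = -0.1488.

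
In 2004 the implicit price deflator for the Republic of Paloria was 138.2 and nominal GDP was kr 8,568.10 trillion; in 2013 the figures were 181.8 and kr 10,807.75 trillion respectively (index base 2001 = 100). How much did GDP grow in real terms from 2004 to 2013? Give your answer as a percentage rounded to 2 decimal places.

Real GDP 2004 = 8568.10 / 1.382 = 6199.78.
Real GDP 2013 = 10807.75 / 1.818 = 5944.86.
Real growth = 5944.86 / 6199.78 − 1 = -0.0411.

-4.11%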